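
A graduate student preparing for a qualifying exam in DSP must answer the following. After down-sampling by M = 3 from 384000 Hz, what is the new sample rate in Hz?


Decimation reduces the sample rate:
fs_out = fs_in / M
       = 384000 / 3
       = 128000.0 Hz

128000.0 Hz


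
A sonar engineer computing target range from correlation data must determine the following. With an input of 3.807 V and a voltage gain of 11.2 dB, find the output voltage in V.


Output voltage from dB gain:
V_out = V_in * 10^(gain_dB / 20)
      = 3.807 * 10^(11.2 / 20)
      = 3.807 * 3.630781
      = 13.8224 V

13.8224 V


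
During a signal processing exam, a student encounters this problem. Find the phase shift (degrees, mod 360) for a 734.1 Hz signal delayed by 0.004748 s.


Phase shift from frequency and time delay:
phi = 360 * f * t_delay
    = 360 * 734.1 * 0.004748
    = 1254.78 degrees
    mod 360 = 174.78 degrees

174.78 degrees


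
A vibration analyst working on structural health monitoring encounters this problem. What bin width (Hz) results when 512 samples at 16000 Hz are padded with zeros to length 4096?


Frequency resolution after zero-padding:
N_padded = 512 * 8 = 4096
df = fs / N_padded
   = 16000 / 4096
   = 3.9062 Hz

3.9062 Hz


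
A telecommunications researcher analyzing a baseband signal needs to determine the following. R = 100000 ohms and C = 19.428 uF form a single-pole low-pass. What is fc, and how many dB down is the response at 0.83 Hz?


Step 1 — cutoff frequency:
fc = 1 / (2*pi*R*C)
C = 19.428 uF = 1.9428e-05 F
fc = 1 / (2*pi*100000*1.9428e-05)
   = 0.0819204 Hz

Step 2 — magnitude at f = 0.83 Hz:
|H(f)| = 1 / sqrt(1 + (f/fc)^2)
f/fc = 0.83 / 0.0819204 = 10.131786
|H| = 1 / sqrt(1 + 102.653088) = 0.098222
|H|_dB = 20*log10(0.098222) = -20.16 dB

fc = 0.0819204 Hz; |H(0.83 Hz)| = -20.16 dB


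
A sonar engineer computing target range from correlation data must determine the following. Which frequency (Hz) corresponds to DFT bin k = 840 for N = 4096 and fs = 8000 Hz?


Frequency of DFT bin k:
f_k = k * fs / N
    = 840 * 8000 / 4096
    = 6720000 / 4096
    = 1640.625 Hz

1640.625 Hz


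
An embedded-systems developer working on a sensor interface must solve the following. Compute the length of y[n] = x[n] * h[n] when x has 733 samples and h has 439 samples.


Linear convolution output length:
L = N + M - 1
  = 733 + 439 - 1
  = 1171 samples

1171


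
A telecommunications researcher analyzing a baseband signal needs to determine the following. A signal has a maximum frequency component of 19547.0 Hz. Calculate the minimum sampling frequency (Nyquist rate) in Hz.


The Nyquist rate is twice the maximum frequency component.
fs_min = 2 * fmax
      = 2 * 19547.0
      = 39094.0 Hz

39094.0


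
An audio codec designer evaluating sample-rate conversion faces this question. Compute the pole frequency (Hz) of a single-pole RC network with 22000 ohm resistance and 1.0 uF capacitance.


Cutoff frequency of a first-order RC filter:
fc = 1 / (2 * pi * R * C)
C = 1.0 uF = 1e-06 F
fc = 1 / (2 * pi * 22000 * 1e-06)
   = 1 / 0.13823007675795
   = 7.234316 Hz

7.234316 Hz


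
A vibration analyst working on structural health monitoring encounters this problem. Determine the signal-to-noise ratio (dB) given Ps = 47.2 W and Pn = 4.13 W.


SNR in decibels:
SNR = 10 * log10(Ps / Pn)
    = 10 * log10(47.2 / 4.13)
    = 10 * log10(11.4286)
    = 10 * 1.058
    = 10.58 dB

10.58 dB


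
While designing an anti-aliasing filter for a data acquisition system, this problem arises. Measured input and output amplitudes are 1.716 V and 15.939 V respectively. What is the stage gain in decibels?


Voltage gain in dB:
G = 20 * log10(Vout / Vin)
  = 20 * log10(15.939 / 1.716)
  = 20 * log10(9.288462)
  = 20 * 0.967944
  = 19.36 dB

19.36 dB


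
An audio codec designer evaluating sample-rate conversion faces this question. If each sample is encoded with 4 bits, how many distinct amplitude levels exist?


Number of quantization levels = 2^N
= 2^4
= 16

16


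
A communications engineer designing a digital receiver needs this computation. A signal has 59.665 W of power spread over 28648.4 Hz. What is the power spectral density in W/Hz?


Power spectral density:
PSD = P / BW
    = 59.665 / 28648.4
    = 0.00208266 W/Hz

0.00208266 W/Hz


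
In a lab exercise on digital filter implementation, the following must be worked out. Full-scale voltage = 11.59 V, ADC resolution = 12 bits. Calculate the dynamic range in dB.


Dynamic range from full-scale to LSB:
V_min = V_max / 2^bits = 11.59 / 2^12
DR = 20 * log10(V_max / V_min)
   = 20 * log10(2^12)
   = 20 * 12 * log10(2)
   = 72.25 dB

72.25 dB


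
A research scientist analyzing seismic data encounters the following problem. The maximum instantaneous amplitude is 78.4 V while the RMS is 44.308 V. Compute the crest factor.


Crest factor is the ratio of peak to RMS:
CF = V_peak / V_rms
   = 78.4 / 44.308
   = 1.7694

1.7694


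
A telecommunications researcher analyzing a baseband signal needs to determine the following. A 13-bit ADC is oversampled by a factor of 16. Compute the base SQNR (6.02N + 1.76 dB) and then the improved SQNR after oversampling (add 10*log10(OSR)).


Step 1 — baseline SQNR at Nyquist:
SQNR_base = 6.02*N + 1.76
          = 6.02*13 + 1.76
          = 80.02 dB

Step 2 — oversampling processing gain:
G = 10*log10(OSR) = 10*log10(16) = 12.04 dB

Step 3 — total:
SQNR_total = 80.02 + 12.04 = 92.06 dB

Base SQNR = 80.02 dB; oversampled SQNR = 92.06 dB


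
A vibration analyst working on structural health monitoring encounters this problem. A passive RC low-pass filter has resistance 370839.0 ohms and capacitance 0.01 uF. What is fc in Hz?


Cutoff frequency of a first-order RC filter:
fc = 1 / (2 * pi * R * C)
C = 0.01 uF = 1e-08 F
fc = 1 / (2 * pi * 370839.0 * 1e-08)
   = 1 / 0.023300501561292
   = 42.917531 Hz

42.917531 Hz


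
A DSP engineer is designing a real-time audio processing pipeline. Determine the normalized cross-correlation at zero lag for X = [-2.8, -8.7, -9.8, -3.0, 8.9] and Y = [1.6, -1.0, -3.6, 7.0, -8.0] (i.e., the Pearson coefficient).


Pearson correlation coefficient (population):
r = cov(X,Y) / (std(X) * std(Y))
Mean X = -3.08, Mean Y = -0.8
Cov(X,Y) = -13.004
Std(X) = 6.638494, Std(Y) = 5.026331
r = -0.3897

-0.3897


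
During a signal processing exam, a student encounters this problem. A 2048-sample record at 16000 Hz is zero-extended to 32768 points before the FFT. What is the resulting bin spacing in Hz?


Frequency resolution after zero-padding:
N_padded = 2048 * 16 = 32768
df = fs / N_padded
   = 16000 / 32768
   = 0.4883 Hz

0.4883 Hz


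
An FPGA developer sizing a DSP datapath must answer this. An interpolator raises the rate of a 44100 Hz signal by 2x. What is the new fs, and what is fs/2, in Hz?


Step 1 — output sample rate after interpolation by L:
fs_out = L * fs_in = 2 * 44100 = 88200 Hz

Step 2 — Nyquist frequency of the output stream:
f_Nyq = fs_out / 2 = 88200 / 2 = 44100.0 Hz

fs_out = 88200 Hz; f_Nyquist = 44100.0 Hz


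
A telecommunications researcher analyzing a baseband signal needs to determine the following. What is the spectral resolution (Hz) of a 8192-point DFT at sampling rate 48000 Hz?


DFT frequency resolution:
df = fs / N
   = 48000 / 8192
   = 5.8594 Hz

5.8594 Hz


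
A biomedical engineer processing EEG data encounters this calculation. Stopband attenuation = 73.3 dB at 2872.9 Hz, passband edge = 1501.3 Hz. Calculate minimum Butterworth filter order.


Butterworth filter order formula:
n = log10(10^(A/10) - 1) / (2 * log10(f_stop/f_pass))
10^(73.3/10) - 1 = 21379619.895
f_stop/f_pass = 2872.9 / 1501.3 = 1.9136
n = 13.0032 -> ceil = 14

14


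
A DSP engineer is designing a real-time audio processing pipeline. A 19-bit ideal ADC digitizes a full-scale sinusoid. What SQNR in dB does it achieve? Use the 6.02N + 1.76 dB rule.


Theoretical SNR for a full-scale sinusoid:
SNR = 6.02 * N + 1.76
    = 6.02 * 19 + 1.76
    = 114.38 + 1.76
    = 116.14 dB

116.14 dB


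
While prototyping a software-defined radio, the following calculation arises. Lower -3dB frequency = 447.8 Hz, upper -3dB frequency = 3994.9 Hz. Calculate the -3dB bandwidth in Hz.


Bandwidth is the difference of -3dB frequencies:
BW = f_high - f_low
   = 3994.9 - 447.8
   = 3547.1 Hz

3547.1 Hz


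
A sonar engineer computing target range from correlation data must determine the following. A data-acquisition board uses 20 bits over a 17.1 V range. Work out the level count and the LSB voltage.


Step 1 — number of quantization levels:
L = 2^N = 2^20 = 1048576

Step 2 — LSB step size:
delta = Vfs / L
      = 17.1 / 1048576
      = 1.631e-05 V

Levels = 1048576; step size = 1.631e-05 V


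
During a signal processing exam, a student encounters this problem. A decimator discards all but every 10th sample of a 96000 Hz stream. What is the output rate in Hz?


Decimation reduces the sample rate:
fs_out = fs_in / M
       = 96000 / 10
       = 9600.0 Hz

9600.0 Hz


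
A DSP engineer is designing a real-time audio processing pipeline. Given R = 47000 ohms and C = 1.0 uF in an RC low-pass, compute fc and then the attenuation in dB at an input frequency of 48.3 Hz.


Step 1 — cutoff frequency:
fc = 1 / (2*pi*R*C)
C = 1.0 uF = 1e-06 F
fc = 1 / (2*pi*47000*1e-06)
   = 3.38628 Hz

Step 2 — magnitude at f = 48.3 Hz:
|H(f)| = 1 / sqrt(1 + (f/fc)^2)
f/fc = 48.3 / 3.38628 = 14.26344
|H| = 1 / sqrt(1 + 203.445721) = 0.0699376
|H|_dB = 20*log10(0.0699376) = -23.11 dB

fc = 3.38628 Hz; |H(48.3 Hz)| = -23.11 dB


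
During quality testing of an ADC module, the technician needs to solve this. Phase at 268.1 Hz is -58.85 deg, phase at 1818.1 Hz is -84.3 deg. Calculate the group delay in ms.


Group delay from phase difference:
tau = -d(phi)/d(omega)
d(phi) = -25.45 deg = -0.444186 rad
d(omega) = 2*pi*(1818.1 - 268.1) = 9738.9372 rad/s
tau = -(-0.444186) / 9738.9372
    = 0.0456 ms

0.0456 ms


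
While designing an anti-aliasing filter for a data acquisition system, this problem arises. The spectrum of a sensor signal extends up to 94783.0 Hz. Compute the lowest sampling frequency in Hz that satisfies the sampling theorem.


The Nyquist rate is twice the maximum frequency component.
fs_min = 2 * fmax
      = 2 * 94783.0
      = 189566.0 Hz

189566.0


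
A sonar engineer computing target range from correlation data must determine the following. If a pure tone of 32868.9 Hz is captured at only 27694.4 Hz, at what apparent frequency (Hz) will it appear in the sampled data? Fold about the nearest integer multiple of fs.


Compute the nearest integer multiple of fs to the signal:
n = round(32868.9 / 27694.4) = 1
f_alias = |32868.9 - 1 * 27694.4|
        = |32868.9 - 27694.4|
        = 5174.5 Hz

5174.5


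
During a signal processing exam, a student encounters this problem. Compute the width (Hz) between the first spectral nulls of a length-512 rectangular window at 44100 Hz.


Main lobe width for a rectangular window:
Width = 2 * fs / N
      = 2 * 44100 / 512
      = 88200 / 512
      = 172.266 Hz

172.266 Hz


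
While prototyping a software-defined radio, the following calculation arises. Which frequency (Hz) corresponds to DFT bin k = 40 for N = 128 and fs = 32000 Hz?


Frequency of DFT bin k:
f_k = k * fs / N
    = 40 * 32000 / 128
    = 1280000 / 128
    = 10000.0 Hz

10000.0 Hz


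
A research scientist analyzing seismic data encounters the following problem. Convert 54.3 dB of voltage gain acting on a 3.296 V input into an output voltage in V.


Output voltage from dB gain:
V_out = V_in * 10^(gain_dB / 20)
      = 3.296 * 10^(54.3 / 20)
      = 3.296 * 518.800039
      = 1709.9649 V

1709.9649 V


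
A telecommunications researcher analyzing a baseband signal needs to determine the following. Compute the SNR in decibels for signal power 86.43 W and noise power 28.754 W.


SNR in decibels:
SNR = 10 * log10(Ps / Pn)
    = 10 * log10(86.43 / 28.754)
    = 10 * log10(3.0058)
    = 10 * 0.478
    = 4.78 dB

4.78 dB


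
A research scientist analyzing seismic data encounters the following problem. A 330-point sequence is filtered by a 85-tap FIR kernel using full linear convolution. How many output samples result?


Linear convolution output length:
L = N + M - 1
  = 330 + 85 - 1
  = 414 samples

414


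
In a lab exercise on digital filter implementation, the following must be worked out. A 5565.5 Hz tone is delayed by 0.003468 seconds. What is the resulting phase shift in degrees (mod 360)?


Phase shift from frequency and time delay:
phi = 360 * f * t_delay
    = 360 * 5565.5 * 0.003468
    = 6948.42 degrees
    mod 360 = 108.42 degrees

108.42 degrees


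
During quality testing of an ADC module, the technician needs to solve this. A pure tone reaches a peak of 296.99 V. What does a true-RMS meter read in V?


RMS voltage for a sinusoidal waveform:
V_rms = V_peak / sqrt(2)
      = 296.99 / 1.414214
      = 210.004 V

210.004 V


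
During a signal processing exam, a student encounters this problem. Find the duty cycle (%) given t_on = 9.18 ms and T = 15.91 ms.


Duty cycle as a percentage:
DC = (t_on / T) * 100
   = (9.18 / 15.91) * 100
   = 0.576996 * 100
   = 57.7 %

57.7 %


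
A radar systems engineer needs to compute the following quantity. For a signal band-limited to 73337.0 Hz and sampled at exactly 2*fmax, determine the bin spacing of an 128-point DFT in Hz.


Step 1 — Nyquist sampling rate:
fs = 2 * fmax = 2 * 73337.0 = 146674.0 Hz

Step 2 — DFT bin spacing:
df = fs / N = 146674.0 / 128 = 1145.8906 Hz

1145.8906 Hz


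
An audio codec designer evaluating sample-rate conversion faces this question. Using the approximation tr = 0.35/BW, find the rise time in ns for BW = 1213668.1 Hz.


Rise time from bandwidth relationship:
tr = 0.35 / BW
   = 0.35 / 1213668.1
   = 2.88381972e-07 s
   = 288.382 ns

288.382 ns


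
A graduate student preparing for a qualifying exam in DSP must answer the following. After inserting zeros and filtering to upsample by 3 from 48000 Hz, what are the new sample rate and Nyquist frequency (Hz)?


Step 1 — output sample rate after interpolation by L:
fs_out = L * fs_in = 3 * 48000 = 144000 Hz

Step 2 — Nyquist frequency of the output stream:
f_Nyq = fs_out / 2 = 144000 / 2 = 72000.0 Hz

fs_out = 144000 Hz; f_Nyquist = 72000.0 Hz


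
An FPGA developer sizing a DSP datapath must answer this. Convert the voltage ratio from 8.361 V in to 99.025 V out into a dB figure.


Voltage gain in dB:
G = 20 * log10(Vout / Vin)
  = 20 * log10(99.025 / 8.361)
  = 20 * log10(11.843679)
  = 20 * 1.073487
  = 21.47 dB

21.47 dB


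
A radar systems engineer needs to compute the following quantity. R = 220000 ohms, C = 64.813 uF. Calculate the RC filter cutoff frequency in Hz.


Cutoff frequency of a first-order RC filter:
fc = 1 / (2 * pi * R * C)
C = 64.813 uF = 6.4813e-05 F
fc = 1 / (2 * pi * 220000 * 6.4813e-05)
   = 1 / 89.591059649131
   = 0.011162 Hz

0.011162 Hz


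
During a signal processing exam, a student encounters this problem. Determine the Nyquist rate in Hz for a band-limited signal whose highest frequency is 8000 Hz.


The Nyquist rate is twice the maximum frequency component.
fs_min = 2 * fmax
      = 2 * 8000
      = 16000 Hz

16000


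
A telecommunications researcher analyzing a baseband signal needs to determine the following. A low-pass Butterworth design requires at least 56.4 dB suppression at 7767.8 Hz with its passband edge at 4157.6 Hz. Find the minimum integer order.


Butterworth filter order formula:
n = log10(10^(A/10) - 1) / (2 * log10(f_stop/f_pass))
10^(56.4/10) - 1 = 436514.8322
f_stop/f_pass = 7767.8 / 4157.6 = 1.8683
n = 10.3884 -> ceil = 11

11


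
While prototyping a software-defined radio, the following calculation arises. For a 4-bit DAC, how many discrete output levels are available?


Number of quantization levels = 2^N
= 2^4
= 16

16


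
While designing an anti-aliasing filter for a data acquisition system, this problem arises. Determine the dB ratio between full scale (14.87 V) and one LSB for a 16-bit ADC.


Dynamic range from full-scale to LSB:
V_min = V_max / 2^bits = 14.87 / 2^16
DR = 20 * log10(V_max / V_min)
   = 20 * log10(2^16)
   = 20 * 16 * log10(2)
   = 96.33 dB

96.33 dB


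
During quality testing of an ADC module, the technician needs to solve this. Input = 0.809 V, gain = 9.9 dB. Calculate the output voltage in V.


Output voltage from dB gain:
V_out = V_in * 10^(gain_dB / 20)
      = 0.809 * 10^(9.9 / 20)
      = 0.809 * 3.126079
      = 2.529 V

2.529 V


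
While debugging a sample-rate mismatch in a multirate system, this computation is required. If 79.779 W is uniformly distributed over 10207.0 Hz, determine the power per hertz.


Power spectral density:
PSD = P / BW
    = 79.779 / 10207.0
    = 0.00781611 W/Hz

0.00781611 W/Hz


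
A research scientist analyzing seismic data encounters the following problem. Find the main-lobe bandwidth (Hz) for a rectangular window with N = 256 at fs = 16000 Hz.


Main lobe width for a rectangular window:
Width = 2 * fs / N
      = 2 * 16000 / 256
      = 32000 / 256
      = 125.0 Hz

125.0 Hz


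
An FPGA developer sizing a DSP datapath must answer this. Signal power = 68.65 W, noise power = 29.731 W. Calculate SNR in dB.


SNR in decibels:
SNR = 10 * log10(Ps / Pn)
    = 10 * log10(68.65 / 29.731)
    = 10 * log10(2.309)
    = 10 * 0.3634
    = 3.63 dB

3.63 dB


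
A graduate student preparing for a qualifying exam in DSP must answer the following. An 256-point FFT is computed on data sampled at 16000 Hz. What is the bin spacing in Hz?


DFT frequency resolution:
df = fs / N
   = 16000 / 256
   = 62.5 Hz

62.5 Hz


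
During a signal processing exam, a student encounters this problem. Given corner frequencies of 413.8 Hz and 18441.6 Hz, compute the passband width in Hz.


Bandwidth is the difference of -3dB frequencies:
BW = f_high - f_low
   = 18441.6 - 413.8
   = 18027.8 Hz

18027.8 Hz


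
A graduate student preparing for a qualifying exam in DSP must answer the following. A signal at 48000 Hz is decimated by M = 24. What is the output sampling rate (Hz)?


Decimation reduces the sample rate:
fs_out = fs_in / M
       = 48000 / 24
       = 2000.0 Hz

2000.0 Hz


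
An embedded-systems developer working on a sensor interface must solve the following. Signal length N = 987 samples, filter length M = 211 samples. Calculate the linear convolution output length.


Linear convolution output length:
L = N + M - 1
  = 987 + 211 - 1
  = 1197 samples

1197


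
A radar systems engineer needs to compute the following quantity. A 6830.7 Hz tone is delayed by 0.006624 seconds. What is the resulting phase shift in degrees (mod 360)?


Phase shift from frequency and time delay:
phi = 360 * f * t_delay
    = 360 * 6830.7 * 0.006624
    = 16288.76 degrees
    mod 360 = 88.76 degrees

88.76 degrees


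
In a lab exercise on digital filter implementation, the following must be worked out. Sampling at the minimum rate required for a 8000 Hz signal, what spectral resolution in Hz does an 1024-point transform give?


Step 1 — Nyquist sampling rate:
fs = 2 * fmax = 2 * 8000 = 16000 Hz

Step 2 — DFT bin spacing:
df = fs / N = 16000 / 1024 = 15.625 Hz

15.625 Hz


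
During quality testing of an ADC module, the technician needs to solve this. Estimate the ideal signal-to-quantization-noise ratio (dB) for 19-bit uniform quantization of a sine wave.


Theoretical SNR for a full-scale sinusoid:
SNR = 6.02 * N + 1.76
    = 6.02 * 19 + 1.76
    = 114.38 + 1.76
    = 116.14 dB

116.14 dB


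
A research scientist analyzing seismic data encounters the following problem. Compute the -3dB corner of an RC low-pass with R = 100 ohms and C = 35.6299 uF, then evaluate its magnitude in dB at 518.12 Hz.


Step 1 — cutoff frequency:
fc = 1 / (2*pi*R*C)
C = 35.6299 uF = 3.56299e-05 F
fc = 1 / (2*pi*100*3.56299e-05)
   = 44.6689 Hz

Step 2 — magnitude at f = 518.12 Hz:
|H(f)| = 1 / sqrt(1 + (f/fc)^2)
f/fc = 518.12 / 44.6689 = 11.599122
|H| = 1 / sqrt(1 + 134.539631) = 0.0858948
|H|_dB = 20*log10(0.0858948) = -21.32 dB

fc = 44.6689 Hz; |H(518.12 Hz)| = -21.32 dB


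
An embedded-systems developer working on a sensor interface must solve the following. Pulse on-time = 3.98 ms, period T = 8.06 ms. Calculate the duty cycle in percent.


Duty cycle as a percentage:
DC = (t_on / T) * 100
   = (3.98 / 8.06) * 100
   = 0.493797 * 100
   = 49.38 %

49.38 %


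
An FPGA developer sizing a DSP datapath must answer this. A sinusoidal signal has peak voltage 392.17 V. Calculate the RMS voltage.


RMS voltage for a sinusoidal waveform:
V_rms = V_peak / sqrt(2)
      = 392.17 / 1.414214
      = 277.306 V

277.306 V


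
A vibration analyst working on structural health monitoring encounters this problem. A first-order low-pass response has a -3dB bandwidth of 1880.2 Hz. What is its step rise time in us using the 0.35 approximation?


Rise time from bandwidth relationship:
tr = 0.35 / BW
   = 0.35 / 1880.2
   = 0.0001861504095 s
   = 186.1504 us

186.1504 us


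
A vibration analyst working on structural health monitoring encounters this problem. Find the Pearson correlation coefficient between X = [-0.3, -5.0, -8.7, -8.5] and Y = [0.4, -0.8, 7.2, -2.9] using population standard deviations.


Pearson correlation coefficient (population):
r = cov(X,Y) / (std(X) * std(Y))
Mean X = -5.625, Mean Y = 0.975
Cov(X,Y) = -3.043125
Std(X) = 3.408354, Std(Y) = 3.783104
r = -0.236

-0.236


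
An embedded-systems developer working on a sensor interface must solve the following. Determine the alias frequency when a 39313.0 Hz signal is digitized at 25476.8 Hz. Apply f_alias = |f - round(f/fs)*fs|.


Compute the nearest integer multiple of fs to the signal:
n = round(39313.0 / 25476.8) = 2
f_alias = |39313.0 - 2 * 25476.8|
        = |39313.0 - 50953.6|
        = 11640.6 Hz

11640.6


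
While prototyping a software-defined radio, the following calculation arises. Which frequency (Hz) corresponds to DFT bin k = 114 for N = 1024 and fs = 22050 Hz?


Frequency of DFT bin k:
f_k = k * fs / N
    = 114 * 22050 / 1024
    = 2513700 / 1024
    = 2454.785 Hz

2454.785 Hz


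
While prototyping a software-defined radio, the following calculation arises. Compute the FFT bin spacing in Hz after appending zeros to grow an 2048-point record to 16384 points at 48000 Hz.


Frequency resolution after zero-padding:
N_padded = 2048 * 8 = 16384
df = fs / N_padded
   = 48000 / 16384
   = 2.9297 Hz

2.9297 Hz


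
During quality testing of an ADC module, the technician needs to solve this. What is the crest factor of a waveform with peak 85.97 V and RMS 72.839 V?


Crest factor is the ratio of peak to RMS:
CF = V_peak / V_rms
   = 85.97 / 72.839
   = 1.1803

1.1803


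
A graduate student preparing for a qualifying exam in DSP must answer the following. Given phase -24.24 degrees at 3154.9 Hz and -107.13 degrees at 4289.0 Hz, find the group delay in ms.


Group delay from phase difference:
tau = -d(phi)/d(omega)
d(phi) = -82.89 deg = -1.446703 rad
d(omega) = 2*pi*(4289.0 - 3154.9) = 7125.7605 rad/s
tau = -(-1.446703) / 7125.7605
    = 0.203 ms

0.203 ms


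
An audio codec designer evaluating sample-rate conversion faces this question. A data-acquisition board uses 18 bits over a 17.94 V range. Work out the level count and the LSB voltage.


Step 1 — number of quantization levels:
L = 2^N = 2^18 = 262144

Step 2 — LSB step size:
delta = Vfs / L
      = 17.94 / 262144
      = 6.844e-05 V

Levels = 262144; step size = 6.844e-05 V


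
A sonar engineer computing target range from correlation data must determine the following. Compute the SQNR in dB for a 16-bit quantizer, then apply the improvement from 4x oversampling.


Step 1 — baseline SQNR at Nyquist:
SQNR_base = 6.02*N + 1.76
          = 6.02*16 + 1.76
          = 98.08 dB

Step 2 — oversampling processing gain:
G = 10*log10(OSR) = 10*log10(4) = 6.02 dB

Step 3 — total:
SQNR_total = 98.08 + 6.02 = 104.1 dB

Base SQNR = 98.08 dB; oversampled SQNR = 104.1 dB


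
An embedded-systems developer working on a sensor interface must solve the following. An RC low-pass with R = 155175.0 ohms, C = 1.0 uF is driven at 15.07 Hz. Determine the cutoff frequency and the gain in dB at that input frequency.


Step 1 — cutoff frequency:
fc = 1 / (2*pi*R*C)
C = 1.0 uF = 1e-06 F
fc = 1 / (2*pi*155175.0*1e-06)
   = 1.02565 Hz

Step 2 — magnitude at f = 15.07 Hz:
|H(f)| = 1 / sqrt(1 + (f/fc)^2)
f/fc = 15.07 / 1.02565 = 14.693121
|H| = 1 / sqrt(1 + 215.887805) = 0.067902
|H|_dB = 20*log10(0.067902) = -23.36 dB

fc = 1.02565 Hz; |H(15.07 Hz)| = -23.36 dB


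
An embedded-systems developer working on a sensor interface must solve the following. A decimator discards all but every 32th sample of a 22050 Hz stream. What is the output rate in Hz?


Decimation reduces the sample rate:
fs_out = fs_in / M
       = 22050 / 32
       = 689.0625 Hz

689.0625 Hz


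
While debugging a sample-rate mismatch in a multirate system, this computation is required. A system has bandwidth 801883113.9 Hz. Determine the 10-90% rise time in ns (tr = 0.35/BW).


Rise time from bandwidth relationship:
tr = 0.35 / BW
   = 0.35 / 801883113.9
   = 4.364725905e-10 s
   = 0.4365 ns

0.4365 ns


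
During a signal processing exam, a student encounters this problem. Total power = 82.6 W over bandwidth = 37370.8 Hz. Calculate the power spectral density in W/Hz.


Power spectral density:
PSD = P / BW
    = 82.6 / 37370.8
    = 0.00221028 W/Hz

0.00221028 W/Hz


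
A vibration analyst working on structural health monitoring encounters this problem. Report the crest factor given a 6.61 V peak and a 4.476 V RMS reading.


Crest factor is the ratio of peak to RMS:
CF = V_peak / V_rms
   = 6.61 / 4.476
   = 1.4768

1.4768


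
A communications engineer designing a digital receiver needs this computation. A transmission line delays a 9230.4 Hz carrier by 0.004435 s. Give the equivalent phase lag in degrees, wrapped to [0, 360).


Phase shift from frequency and time delay:
phi = 360 * f * t_delay
    = 360 * 9230.4 * 0.004435
    = 14737.26 degrees
    mod 360 = 337.26 degrees

337.26 degrees


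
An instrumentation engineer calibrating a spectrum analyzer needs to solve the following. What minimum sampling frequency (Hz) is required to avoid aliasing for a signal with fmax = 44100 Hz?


The Nyquist rate is twice the maximum frequency component.
fs_min = 2 * fmax
      = 2 * 44100
      = 88200 Hz

88200


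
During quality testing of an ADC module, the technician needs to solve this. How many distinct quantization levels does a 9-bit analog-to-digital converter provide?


Number of quantization levels = 2^N
= 2^9
= 512

512


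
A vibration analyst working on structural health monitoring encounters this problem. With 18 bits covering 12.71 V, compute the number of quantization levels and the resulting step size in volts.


Step 1 — number of quantization levels:
L = 2^N = 2^18 = 262144

Step 2 — LSB step size:
delta = Vfs / L
      = 12.71 / 262144
      = 4.848e-05 V

Levels = 262144; step size = 4.848e-05 V


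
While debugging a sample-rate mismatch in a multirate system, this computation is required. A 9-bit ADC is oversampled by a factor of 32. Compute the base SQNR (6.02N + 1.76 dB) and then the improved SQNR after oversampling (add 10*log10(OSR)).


Step 1 — baseline SQNR at Nyquist:
SQNR_base = 6.02*N + 1.76
          = 6.02*9 + 1.76
          = 55.94 dB

Step 2 — oversampling processing gain:
G = 10*log10(OSR) = 10*log10(32) = 15.05 dB

Step 3 — total:
SQNR_total = 55.94 + 15.05 = 70.99 dB

Base SQNR = 55.94 dB; oversampled SQNR = 70.99 dB


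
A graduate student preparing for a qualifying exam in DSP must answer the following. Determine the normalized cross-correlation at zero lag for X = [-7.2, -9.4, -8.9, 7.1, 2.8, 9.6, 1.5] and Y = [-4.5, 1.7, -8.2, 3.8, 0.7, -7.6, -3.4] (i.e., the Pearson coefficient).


Pearson correlation coefficient (population):
r = cov(X,Y) / (std(X) * std(Y))
Mean X = -0.6429, Mean Y = -2.5
Cov(X,Y) = 4.147143
Std(X) = 7.262203, Std(Y) = 4.324019
r = 0.1321

0.1321


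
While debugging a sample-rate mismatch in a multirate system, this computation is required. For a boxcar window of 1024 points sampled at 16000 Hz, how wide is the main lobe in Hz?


Main lobe width for a rectangular window:
Width = 2 * fs / N
      = 2 * 16000 / 1024
      = 32000 / 1024
      = 31.25 Hz

31.25 Hz


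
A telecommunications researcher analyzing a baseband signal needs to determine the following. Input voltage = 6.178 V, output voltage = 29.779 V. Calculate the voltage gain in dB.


Voltage gain in dB:
G = 20 * log10(Vout / Vin)
  = 20 * log10(29.779 / 6.178)
  = 20 * log10(4.820168)
  = 20 * 0.683062
  = 13.66 dB

13.66 dB


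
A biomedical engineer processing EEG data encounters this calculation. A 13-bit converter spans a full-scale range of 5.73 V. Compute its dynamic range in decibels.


Dynamic range from full-scale to LSB:
V_min = V_max / 2^bits = 5.73 / 2^13
DR = 20 * log10(V_max / V_min)
   = 20 * log10(2^13)
   = 20 * 13 * log10(2)
   = 78.27 dB

78.27 dB


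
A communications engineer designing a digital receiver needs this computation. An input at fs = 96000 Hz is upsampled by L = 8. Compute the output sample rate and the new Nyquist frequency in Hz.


Step 1 — output sample rate after interpolation by L:
fs_out = L * fs_in = 8 * 96000 = 768000 Hz

Step 2 — Nyquist frequency of the output stream:
f_Nyq = fs_out / 2 = 768000 / 2 = 384000.0 Hz

fs_out = 768000 Hz; f_Nyquist = 384000.0 Hz


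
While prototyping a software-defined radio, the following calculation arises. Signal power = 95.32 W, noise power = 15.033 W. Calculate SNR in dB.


SNR in decibels:
SNR = 10 * log10(Ps / Pn)
    = 10 * log10(95.32 / 15.033)
    = 10 * log10(6.3407)
    = 10 * 0.8021
    = 8.02 dB

8.02 dB


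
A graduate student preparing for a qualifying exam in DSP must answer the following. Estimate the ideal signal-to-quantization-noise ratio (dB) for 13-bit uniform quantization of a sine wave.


Theoretical SNR for a full-scale sinusoid:
SNR = 6.02 * N + 1.76
    = 6.02 * 13 + 1.76
    = 78.26 + 1.76
    = 80.02 dB

80.02 dB


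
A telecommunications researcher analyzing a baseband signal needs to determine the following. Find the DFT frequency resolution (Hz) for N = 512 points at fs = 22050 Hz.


DFT frequency resolution:
df = fs / N
   = 22050 / 512
   = 43.0664 Hz

43.0664 Hz


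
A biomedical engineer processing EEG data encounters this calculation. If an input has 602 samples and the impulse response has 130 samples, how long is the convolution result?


Linear convolution output length:
L = N + M - 1
  = 602 + 130 - 1
  = 731 samples

731


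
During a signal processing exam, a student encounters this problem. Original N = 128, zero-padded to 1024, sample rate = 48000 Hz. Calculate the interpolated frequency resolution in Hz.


Frequency resolution after zero-padding:
N_padded = 128 * 8 = 1024
df = fs / N_padded
   = 48000 / 1024
   = 46.875 Hz

46.875 Hz


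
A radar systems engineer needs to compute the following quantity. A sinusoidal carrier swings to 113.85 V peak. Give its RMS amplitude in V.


RMS voltage for a sinusoidal waveform:
V_rms = V_peak / sqrt(2)
      = 113.85 / 1.414214
      = 80.504 V

80.504 V


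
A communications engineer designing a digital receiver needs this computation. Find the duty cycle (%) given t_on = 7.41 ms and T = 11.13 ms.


Duty cycle as a percentage:
DC = (t_on / T) * 100
   = (7.41 / 11.13) * 100
   = 0.665768 * 100
   = 66.58 %

66.58 %


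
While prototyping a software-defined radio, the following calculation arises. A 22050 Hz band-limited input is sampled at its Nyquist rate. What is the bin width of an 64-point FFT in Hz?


Step 1 — Nyquist sampling rate:
fs = 2 * fmax = 2 * 22050 = 44100 Hz

Step 2 — DFT bin spacing:
df = fs / N = 44100 / 64 = 689.0625 Hz

689.0625 Hz


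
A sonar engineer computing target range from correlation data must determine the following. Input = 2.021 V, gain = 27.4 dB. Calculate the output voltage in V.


Output voltage from dB gain:
V_out = V_in * 10^(gain_dB / 20)
      = 2.021 * 10^(27.4 / 20)
      = 2.021 * 23.442288
      = 47.3769 V

47.3769 V


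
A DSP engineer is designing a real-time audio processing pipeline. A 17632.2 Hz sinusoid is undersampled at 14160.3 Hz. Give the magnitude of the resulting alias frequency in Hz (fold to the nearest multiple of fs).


Compute the nearest integer multiple of fs to the signal:
n = round(17632.2 / 14160.3) = 1
f_alias = |17632.2 - 1 * 14160.3|
        = |17632.2 - 14160.3|
        = 3471.9 Hz

3471.9


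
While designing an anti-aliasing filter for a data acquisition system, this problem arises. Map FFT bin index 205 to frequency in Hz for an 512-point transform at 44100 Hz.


Frequency of DFT bin k:
f_k = k * fs / N
    = 205 * 44100 / 512
    = 9040500 / 512
    = 17657.227 Hz

17657.227 Hz


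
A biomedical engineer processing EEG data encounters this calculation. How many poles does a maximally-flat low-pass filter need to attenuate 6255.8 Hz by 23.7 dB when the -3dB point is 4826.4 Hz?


Butterworth filter order formula:
n = log10(10^(A/10) - 1) / (2 * log10(f_stop/f_pass))
10^(23.7/10) - 1 = 233.4229
f_stop/f_pass = 6255.8 / 4826.4 = 1.2962
n = 10.5102 -> ceil = 11

11


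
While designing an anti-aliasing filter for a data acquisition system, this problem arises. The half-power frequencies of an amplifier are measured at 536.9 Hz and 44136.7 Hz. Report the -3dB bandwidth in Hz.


Bandwidth is the difference of -3dB frequencies:
BW = f_high - f_low
   = 44136.7 - 536.9
   = 43599.8 Hz

43599.8 Hz


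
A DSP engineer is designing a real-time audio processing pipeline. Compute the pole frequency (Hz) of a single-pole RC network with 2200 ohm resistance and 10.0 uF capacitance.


Cutoff frequency of a first-order RC filter:
fc = 1 / (2 * pi * R * C)
C = 10.0 uF = 1e-05 F
fc = 1 / (2 * pi * 2200 * 1e-05)
   = 1 / 0.13823007675795
   = 7.234316 Hz

7.234316 Hz


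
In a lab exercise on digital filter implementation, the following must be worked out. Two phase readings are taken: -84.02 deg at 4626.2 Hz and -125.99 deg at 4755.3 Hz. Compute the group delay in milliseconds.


Group delay from phase difference:
tau = -d(phi)/d(omega)
d(phi) = -41.97 deg = -0.732515 rad
d(omega) = 2*pi*(4755.3 - 4626.2) = 811.1592 rad/s
tau = -(-0.732515) / 811.1592
    = 0.903 ms

0.903 ms


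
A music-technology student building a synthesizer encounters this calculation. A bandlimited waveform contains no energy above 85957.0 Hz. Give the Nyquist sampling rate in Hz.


The Nyquist rate is twice the maximum frequency component.
fs_min = 2 * fmax
      = 2 * 85957.0
      = 171914.0 Hz

171914.0


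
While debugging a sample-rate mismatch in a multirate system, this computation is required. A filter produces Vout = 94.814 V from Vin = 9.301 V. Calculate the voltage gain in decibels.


Voltage gain in dB:
G = 20 * log10(Vout / Vin)
  = 20 * log10(94.814 / 9.301)
  = 20 * log10(10.193958)
  = 20 * 1.008343
  = 20.17 dB

20.17 dB


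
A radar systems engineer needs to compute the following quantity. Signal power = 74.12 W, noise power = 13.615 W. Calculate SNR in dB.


SNR in decibels:
SNR = 10 * log10(Ps / Pn)
    = 10 * log10(74.12 / 13.615)
    = 10 * log10(5.444)
    = 10 * 0.7359
    = 7.36 dB

7.36 dB


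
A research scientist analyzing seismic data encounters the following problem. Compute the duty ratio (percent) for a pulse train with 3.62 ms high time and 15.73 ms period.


Duty cycle as a percentage:
DC = (t_on / T) * 100
   = (3.62 / 15.73) * 100
   = 0.230134 * 100
   = 23.01 %

23.01 %


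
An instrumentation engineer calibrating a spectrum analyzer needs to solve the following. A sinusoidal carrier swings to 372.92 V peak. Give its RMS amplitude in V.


RMS voltage for a sinusoidal waveform:
V_rms = V_peak / sqrt(2)
      = 372.92 / 1.414214
      = 263.694 V

263.694 V


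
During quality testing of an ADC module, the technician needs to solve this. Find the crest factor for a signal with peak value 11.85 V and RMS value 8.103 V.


Crest factor is the ratio of peak to RMS:
CF = V_peak / V_rms
   = 11.85 / 8.103
   = 1.4624

1.4624


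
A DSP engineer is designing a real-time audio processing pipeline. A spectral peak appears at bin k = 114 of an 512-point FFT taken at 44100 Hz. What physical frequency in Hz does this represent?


Frequency of DFT bin k:
f_k = k * fs / N
    = 114 * 44100 / 512
    = 5027400 / 512
    = 9819.141 Hz

9819.141 Hz


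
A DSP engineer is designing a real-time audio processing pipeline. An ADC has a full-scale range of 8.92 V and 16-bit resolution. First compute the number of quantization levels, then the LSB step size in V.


Step 1 — number of quantization levels:
L = 2^N = 2^16 = 65536

Step 2 — LSB step size:
delta = Vfs / L
      = 8.92 / 65536
      = 0.00013611 V

Levels = 65536; step size = 0.00013611 V


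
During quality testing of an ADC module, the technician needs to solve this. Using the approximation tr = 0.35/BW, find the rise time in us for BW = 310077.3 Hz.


Rise time from bandwidth relationship:
tr = 0.35 / BW
   = 0.35 / 310077.3
   = 1.128750799e-06 s
   = 1.1288 us

1.1288 us


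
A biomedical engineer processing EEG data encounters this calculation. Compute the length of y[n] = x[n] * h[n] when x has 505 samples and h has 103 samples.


Linear convolution output length:
L = N + M - 1
  = 505 + 103 - 1
  = 607 samples

607


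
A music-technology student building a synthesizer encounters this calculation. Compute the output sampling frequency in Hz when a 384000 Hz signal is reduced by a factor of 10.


Decimation reduces the sample rate:
fs_out = fs_in / M
       = 384000 / 10
       = 38400.0 Hz

38400.0 Hz


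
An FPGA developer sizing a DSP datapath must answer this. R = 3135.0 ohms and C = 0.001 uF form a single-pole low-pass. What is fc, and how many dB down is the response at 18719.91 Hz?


Step 1 — cutoff frequency:
fc = 1 / (2*pi*R*C)
C = 0.001 uF = 1e-09 F
fc = 1 / (2*pi*3135.0*1e-09)
   = 50767.127 Hz

Step 2 — magnitude at f = 18719.91 Hz:
|H(f)| = 1 / sqrt(1 + (f/fc)^2)
f/fc = 18719.91 / 50767.127 = 0.368741
|H| = 1 / sqrt(1 + 0.13597) = 0.9382457
|H|_dB = 20*log10(0.9382457) = -0.55 dB

fc = 50767.127 Hz; |H(18719.91 Hz)| = -0.55 dB


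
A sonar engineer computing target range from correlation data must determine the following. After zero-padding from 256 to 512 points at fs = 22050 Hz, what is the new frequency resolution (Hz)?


Frequency resolution after zero-padding:
N_padded = 256 * 2 = 512
df = fs / N_padded
   = 22050 / 512
   = 43.0664 Hz

43.0664 Hz


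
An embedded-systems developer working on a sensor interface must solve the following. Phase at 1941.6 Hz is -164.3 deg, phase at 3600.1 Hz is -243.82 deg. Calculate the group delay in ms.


Group delay from phase difference:
tau = -d(phi)/d(omega)
d(phi) = -79.52 deg = -1.387886 rad
d(omega) = 2*pi*(3600.1 - 1941.6) = 10420.6628 rad/s
tau = -(-1.387886) / 10420.6628
    = 0.1332 ms

0.1332 ms


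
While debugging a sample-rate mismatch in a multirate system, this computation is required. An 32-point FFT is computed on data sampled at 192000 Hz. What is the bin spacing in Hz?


DFT frequency resolution:
df = fs / N
   = 192000 / 32
   = 6000.0 Hz

6000.0 Hz


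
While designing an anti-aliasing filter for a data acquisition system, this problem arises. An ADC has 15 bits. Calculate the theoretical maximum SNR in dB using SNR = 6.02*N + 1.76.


Theoretical SNR for a full-scale sinusoid:
SNR = 6.02 * N + 1.76
    = 6.02 * 15 + 1.76
    = 90.3 + 1.76
    = 92.06 dB

92.06 dB
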